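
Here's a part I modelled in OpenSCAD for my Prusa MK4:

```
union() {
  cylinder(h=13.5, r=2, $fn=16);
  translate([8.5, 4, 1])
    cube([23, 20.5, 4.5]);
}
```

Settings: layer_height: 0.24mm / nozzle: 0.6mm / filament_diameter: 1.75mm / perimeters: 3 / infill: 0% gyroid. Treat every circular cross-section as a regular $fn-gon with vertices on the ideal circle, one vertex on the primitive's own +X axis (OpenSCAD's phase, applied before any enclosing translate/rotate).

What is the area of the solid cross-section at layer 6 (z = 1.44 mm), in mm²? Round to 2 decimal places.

483.75 mm²

At z = 1.44 mm: the r=2 cylinder gives a regular 16-gon of circumradius 2 (constant along its height) (area = (16/2)·2.000²·sin(360°/16) = 12.25 mm²); the 23×20.5 cube at (8.5, 4) contributes its full rectangle (area 471.50 mm²); Combining (union): the 2 present regions are separate (no shared area or edge), so areas and boundary lengths simply add and each stays a separate island — area = 483.75 mm². Overall, the cross-section has 2 separate islands. Net area = 483.75 mm².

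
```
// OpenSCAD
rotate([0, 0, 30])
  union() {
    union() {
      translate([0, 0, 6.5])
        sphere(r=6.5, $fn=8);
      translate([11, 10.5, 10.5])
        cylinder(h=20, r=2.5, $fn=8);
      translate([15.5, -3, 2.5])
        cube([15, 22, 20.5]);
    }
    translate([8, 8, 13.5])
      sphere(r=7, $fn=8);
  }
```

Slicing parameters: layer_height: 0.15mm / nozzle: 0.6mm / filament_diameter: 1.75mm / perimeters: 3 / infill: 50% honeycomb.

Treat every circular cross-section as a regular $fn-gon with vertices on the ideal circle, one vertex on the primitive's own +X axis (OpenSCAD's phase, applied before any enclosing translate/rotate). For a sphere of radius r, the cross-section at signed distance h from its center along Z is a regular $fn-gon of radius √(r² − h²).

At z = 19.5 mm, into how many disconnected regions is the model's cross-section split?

2

At z = 19.5 mm: the sphere does not reach this height (|z−center|=13.000 > r=6.5); the r=2.5 cylinder at (11, 10.5) contributes a regular 8-gon of circumradius 2.5; the 15×22 cube at (15.5, -3) contributes its full rectangle; Combining (union): the 2 present regions are separate (no shared area or edge), so areas and boundary lengths simply add and each stays a separate island — 2 connected regions; the r=7 sphere at (8, 8) slices to a regular 8-gon of circumradius 3.606 (√(r²−h²) with h=6 from center); Taking the union: the regions partially overlap (shared area 5.40 mm²), so overlapping operands fuse into one piece — 2 connected regions; (rotated 30° about Z; rotation is an isometry so areas/perimeters/island counts are preserved). The result has 2 disconnected regions.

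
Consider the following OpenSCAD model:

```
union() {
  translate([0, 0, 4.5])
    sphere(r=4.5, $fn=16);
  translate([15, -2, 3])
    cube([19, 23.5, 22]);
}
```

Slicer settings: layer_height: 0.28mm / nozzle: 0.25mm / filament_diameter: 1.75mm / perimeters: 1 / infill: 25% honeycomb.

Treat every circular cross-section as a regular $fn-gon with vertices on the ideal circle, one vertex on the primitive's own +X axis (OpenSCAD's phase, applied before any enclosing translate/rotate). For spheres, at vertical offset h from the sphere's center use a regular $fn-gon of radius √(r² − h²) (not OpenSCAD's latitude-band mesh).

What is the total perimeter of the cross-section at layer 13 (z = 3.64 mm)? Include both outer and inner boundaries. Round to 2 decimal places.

At z = 3.64 mm: the sphere: section is a regular 16-gon, circumradius = √(r²−h²) = √(4.5²−0.86²) = 4.417 (perimeter = 2·16·4.417·sin(180°/16) = 27.58 mm); the cube at (15, -2) (footprint 19×23.5) is included at this height (perimeter 85.00 mm); Merging all regions: the 2 present regions are separate (no shared area or edge), so areas and boundary lengths simply add and each stays a separate island — boundary = 112.58 mm. Overall, the cross-section has 2 separate islands. Total boundary length (outer) = 112.58 mm.

112.58 mm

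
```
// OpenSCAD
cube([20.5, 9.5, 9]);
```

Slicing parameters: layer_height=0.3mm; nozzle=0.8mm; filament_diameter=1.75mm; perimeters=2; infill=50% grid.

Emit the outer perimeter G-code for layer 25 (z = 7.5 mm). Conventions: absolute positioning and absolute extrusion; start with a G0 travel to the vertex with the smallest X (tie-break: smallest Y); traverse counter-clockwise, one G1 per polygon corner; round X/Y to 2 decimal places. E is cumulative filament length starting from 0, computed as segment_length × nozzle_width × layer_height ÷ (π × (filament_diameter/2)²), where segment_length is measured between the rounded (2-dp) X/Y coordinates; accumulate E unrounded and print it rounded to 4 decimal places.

At z = 7.5 mm: the 20.5×9.5 cube contributes its full rectangle. The outline is a single polygon with 4 vertices. Extrusion per mm of travel: 0.8 × 0.3 / (π × 0.875²) = 0.099780. Accumulating E over each segment gives final E = 5.9868.

G0 X0.00 Y0.00 Z7.50
G1 X20.50 Y0.00 E2.0455
G1 X20.50 Y9.50 E2.9934
G1 X0.00 Y9.50 E5.0389
G1 X0.00 Y0.00 E5.9868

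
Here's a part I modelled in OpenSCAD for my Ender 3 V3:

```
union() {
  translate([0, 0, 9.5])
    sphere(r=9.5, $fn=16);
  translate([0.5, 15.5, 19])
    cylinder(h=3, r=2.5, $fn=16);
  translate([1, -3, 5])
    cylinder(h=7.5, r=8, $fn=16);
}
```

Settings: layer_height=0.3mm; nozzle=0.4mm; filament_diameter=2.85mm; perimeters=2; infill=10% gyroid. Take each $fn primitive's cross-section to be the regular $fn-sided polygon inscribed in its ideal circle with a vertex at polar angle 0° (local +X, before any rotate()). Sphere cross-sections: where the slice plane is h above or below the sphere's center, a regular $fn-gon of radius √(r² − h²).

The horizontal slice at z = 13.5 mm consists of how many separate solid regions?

1

At z = 13.5 mm: the r=9.5 sphere slices to a regular 16-gon of circumradius 8.617 (√(r²−h²) with h=4 from center); the cylinder at (0.5, 15.5) is not intersected at this z (z outside [19, 22]); the cylinder at (1, -3) is absent (z outside [5, 12.5]); Merging all regions: only the r=9.5 sphere is present, so the union is just that shape — 1 connected region. The result has 1 disconnected region.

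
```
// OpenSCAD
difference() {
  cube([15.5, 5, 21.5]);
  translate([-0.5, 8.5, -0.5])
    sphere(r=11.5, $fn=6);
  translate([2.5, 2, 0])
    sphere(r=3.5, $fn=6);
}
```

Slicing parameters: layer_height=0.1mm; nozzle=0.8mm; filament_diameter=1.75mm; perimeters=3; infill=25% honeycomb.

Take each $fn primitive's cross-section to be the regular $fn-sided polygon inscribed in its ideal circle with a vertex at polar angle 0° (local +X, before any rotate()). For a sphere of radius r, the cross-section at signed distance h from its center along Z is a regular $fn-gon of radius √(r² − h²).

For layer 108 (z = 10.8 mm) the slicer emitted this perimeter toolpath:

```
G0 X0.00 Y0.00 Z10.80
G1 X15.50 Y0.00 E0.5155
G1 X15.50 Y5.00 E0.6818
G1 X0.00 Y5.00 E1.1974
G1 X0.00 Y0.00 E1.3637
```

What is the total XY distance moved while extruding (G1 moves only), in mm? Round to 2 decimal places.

Sum the Euclidean lengths of each G1 segment: total = 41.00 mm.

41.00 mm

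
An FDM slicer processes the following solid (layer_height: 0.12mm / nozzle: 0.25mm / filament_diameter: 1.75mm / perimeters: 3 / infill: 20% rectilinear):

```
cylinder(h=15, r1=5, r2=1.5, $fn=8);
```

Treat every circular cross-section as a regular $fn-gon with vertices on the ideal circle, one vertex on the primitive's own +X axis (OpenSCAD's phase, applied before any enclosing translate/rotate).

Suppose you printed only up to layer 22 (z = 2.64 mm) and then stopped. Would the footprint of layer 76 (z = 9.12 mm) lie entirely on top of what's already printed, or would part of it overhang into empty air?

Compare the two slices. At z = 2.64: the cone (r1=5→r2=1.5) has section circumradius 4.384 here — a regular 8-gon (area = (8/2)·4.384²·sin(360°/8) = 54.36 mm²). At z = 9.12: the cone (r1=5→r2=1.5) has section circumradius 2.872 here — a regular 8-gon (area = (8/2)·2.872²·sin(360°/8) = 23.33 mm²). Checking containment: the cross-section at z = 9.12 is a subset of the cross-section at z = 2.64.

entirely on top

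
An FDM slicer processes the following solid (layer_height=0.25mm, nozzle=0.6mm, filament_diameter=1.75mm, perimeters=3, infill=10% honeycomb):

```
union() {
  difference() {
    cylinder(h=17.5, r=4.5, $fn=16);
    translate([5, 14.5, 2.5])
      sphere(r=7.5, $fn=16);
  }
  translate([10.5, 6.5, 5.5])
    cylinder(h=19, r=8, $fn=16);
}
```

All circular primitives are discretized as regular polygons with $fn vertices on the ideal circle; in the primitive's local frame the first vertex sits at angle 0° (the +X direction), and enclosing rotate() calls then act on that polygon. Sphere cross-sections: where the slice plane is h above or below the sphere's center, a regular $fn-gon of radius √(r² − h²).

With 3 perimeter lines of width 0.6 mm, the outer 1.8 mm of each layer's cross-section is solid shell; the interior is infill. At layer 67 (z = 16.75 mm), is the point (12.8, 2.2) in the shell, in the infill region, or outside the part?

infill

At z = 16.75 mm: the r=4.5 cylinder gives a regular 16-gon of circumradius 4.5 (constant along its height); the sphere at (5, 14.5) is absent (|z−center|=14.250 > r=7.5); Subtracting the remaining from the first: none of the subtracted shapes is present at this height, so the r=4.5 cylinder is unchanged — 1 connected region; the cylinder at (10.5, 6.5): section is a regular 16-gon, circumradius r=8; Combining (union): the 2 present regions are separate (no shared area or edge), so areas and boundary lengths simply add and each stays a separate island — 2 connected regions. Overall, the cross-section has 2 separate islands. The nearest boundary edge runs (16.16, 0.84)→(13.56, -0.89); distance from the point to it = 2.99 mm. (Shell/infill is judged within the island containing the point — the largest one.) The point is inside the cross-section and 2.99 mm from the nearest boundary — more than the 1.8 mm shell width (3 × 0.6), so it's in the infill interior.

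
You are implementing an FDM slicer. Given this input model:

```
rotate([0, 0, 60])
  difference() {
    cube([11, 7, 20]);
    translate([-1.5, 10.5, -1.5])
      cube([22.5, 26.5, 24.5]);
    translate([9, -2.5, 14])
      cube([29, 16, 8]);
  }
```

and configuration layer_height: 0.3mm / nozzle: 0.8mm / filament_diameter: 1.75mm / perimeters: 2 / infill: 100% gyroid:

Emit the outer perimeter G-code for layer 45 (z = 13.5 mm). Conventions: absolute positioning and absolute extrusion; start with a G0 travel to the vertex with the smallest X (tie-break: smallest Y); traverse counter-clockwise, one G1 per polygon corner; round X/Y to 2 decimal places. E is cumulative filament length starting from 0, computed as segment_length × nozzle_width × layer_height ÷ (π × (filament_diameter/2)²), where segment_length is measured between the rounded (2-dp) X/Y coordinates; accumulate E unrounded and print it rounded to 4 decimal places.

At z = 13.5 mm: the cube (footprint 11×7) is included at this height; the 22.5×26.5 cube at (-1.5, 10.5) contributes its full rectangle; the cube at (9, -2.5) is absent (z outside [14, 22]); Subtracting the remaining from the first: starting from the 11×7 cube, the 22.5×26.5 cube at (-1.5, 10.5) misses the remaining region (no effect) — 1 connected region; (rotated 60° about Z; rotation is an isometry so areas/perimeters/island counts are preserved). The outline is a single polygon with 4 vertices. Extrusion per mm of travel: 0.8 × 0.3 / (π × 0.875²) = 0.099780. Accumulating E over each segment gives final E = 3.5924.

G0 X-6.06 Y3.50 Z13.50
G1 X0.00 Y0.00 E0.6983
G1 X5.50 Y9.53 E1.7962
G1 X-0.56 Y13.03 E2.4945
G1 X-6.06 Y3.50 E3.5924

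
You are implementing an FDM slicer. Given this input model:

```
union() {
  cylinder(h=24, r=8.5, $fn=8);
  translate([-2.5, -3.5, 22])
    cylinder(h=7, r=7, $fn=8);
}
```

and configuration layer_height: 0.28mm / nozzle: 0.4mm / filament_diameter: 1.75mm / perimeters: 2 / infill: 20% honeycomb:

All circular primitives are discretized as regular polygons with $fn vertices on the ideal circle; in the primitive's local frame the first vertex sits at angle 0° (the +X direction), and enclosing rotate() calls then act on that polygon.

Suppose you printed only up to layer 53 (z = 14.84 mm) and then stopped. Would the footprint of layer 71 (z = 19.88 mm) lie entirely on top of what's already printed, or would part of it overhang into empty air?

entirely on top

Compare the two slices. At z = 14.84: the r=8.5 cylinder gives a regular 8-gon of circumradius 8.5 (constant along its height) (area = (8/2)·8.500²·sin(360°/8) = 204.35 mm²); the cylinder at (-2.5, -3.5) does not reach this height (z outside [22, 29]); Combining (union): only the r=8.5 cylinder is present, so the union is just that shape — area = 204.35 mm². At z = 19.88: the cylinder: section is a regular 8-gon, circumradius r=8.5 (area = (8/2)·8.500²·sin(360°/8) = 204.35 mm²); the cylinder at (-2.5, -3.5) is absent (z outside [22, 29]); Taking the union: only the r=8.5 cylinder is present, so the union is just that shape — area = 204.35 mm². Checking containment: the cross-section at z = 19.88 is a subset of the cross-section at z = 14.84.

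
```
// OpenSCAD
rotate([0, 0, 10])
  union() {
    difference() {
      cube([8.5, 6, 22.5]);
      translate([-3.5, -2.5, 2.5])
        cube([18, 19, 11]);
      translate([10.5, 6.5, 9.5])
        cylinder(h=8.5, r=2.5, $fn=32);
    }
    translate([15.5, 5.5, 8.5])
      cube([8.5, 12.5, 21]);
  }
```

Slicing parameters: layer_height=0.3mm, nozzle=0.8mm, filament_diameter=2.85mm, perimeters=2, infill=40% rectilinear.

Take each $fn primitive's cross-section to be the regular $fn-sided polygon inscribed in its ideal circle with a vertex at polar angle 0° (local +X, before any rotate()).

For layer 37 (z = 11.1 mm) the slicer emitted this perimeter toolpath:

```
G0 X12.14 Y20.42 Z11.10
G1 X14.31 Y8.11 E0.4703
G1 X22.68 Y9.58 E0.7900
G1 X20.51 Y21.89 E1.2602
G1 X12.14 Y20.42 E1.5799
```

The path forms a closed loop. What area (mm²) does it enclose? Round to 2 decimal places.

Apply the shoelace formula to the sequence of (X, Y) vertices; enclosed area = 106.22 mm².

106.22 mm²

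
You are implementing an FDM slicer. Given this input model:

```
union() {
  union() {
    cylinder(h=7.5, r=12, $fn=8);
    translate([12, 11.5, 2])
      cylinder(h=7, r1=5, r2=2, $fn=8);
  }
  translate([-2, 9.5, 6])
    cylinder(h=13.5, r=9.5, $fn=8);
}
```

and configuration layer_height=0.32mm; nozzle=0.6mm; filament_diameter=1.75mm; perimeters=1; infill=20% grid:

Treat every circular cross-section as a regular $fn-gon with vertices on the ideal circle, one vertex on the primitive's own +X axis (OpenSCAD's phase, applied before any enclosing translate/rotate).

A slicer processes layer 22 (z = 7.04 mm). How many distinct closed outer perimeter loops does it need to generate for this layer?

2

At z = 7.04 mm: the r=12 cylinder contributes a regular 8-gon of circumradius 12; the cone at (12, 11.5) contributes a regular 8-gon of circumradius 2.840 (interpolated between r1=5 and r2=2 at t=0.720); Combining (union): the 2 present regions are separate (no shared area or edge), so areas and boundary lengths simply add and each stays a separate island — 2 connected regions; the r=9.5 cylinder at (-2, 9.5) gives a regular 8-gon of circumradius 9.5 (constant along its height); Merging all regions: the regions partially overlap (shared area 134.19 mm²), so overlapping operands fuse into one piece — 2 connected regions. The result has 2 disconnected regions.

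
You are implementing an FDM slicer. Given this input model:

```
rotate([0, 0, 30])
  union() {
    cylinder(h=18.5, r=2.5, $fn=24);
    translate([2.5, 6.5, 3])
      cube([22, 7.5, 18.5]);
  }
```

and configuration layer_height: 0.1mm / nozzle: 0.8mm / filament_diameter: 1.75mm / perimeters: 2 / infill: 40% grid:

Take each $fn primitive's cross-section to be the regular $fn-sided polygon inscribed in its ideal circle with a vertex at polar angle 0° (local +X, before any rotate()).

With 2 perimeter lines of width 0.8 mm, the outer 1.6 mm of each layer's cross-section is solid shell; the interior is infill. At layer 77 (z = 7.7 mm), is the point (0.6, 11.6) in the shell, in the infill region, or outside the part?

At z = 7.7 mm: the r=2.5 cylinder contributes a regular 24-gon of circumradius 2.5; the 22×7.5 cube at (2.5, 6.5) contributes its full rectangle; Combining (union): the 2 present regions are separate (no shared area or edge), so areas and boundary lengths simply add and each stays a separate island — 2 connected regions; (rotated 30° about Z; rotation is an isometry so areas/perimeters/island counts are preserved). Overall, the cross-section has 2 separate islands. Undo the 30° rotation: the query point maps to (6.320, 9.746) in the un-rotated model frame. The nearest boundary edge runs (24.50, 6.50)→(2.50, 6.50); distance from the point to it = 3.25 mm. (Shell/infill is judged within the island containing the point — the largest one.) The point is inside the cross-section and 3.25 mm from the nearest boundary — more than the 1.6 mm shell width (2 × 0.8), so it's in the infill interior.

infill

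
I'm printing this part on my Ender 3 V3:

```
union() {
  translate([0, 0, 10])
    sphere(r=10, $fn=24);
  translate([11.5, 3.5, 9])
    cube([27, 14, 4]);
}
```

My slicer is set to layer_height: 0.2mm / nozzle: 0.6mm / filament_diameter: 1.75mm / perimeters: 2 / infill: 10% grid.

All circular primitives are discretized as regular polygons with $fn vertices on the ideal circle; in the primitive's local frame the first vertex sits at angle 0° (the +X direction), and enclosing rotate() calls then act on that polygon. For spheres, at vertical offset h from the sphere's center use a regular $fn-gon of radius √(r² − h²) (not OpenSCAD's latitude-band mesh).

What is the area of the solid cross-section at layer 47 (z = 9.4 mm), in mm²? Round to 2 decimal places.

687.46 mm²

At z = 9.4 mm: the sphere: section is a regular 24-gon, circumradius = √(r²−h²) = √(10²−0.6²) = 9.982 (area = (24/2)·9.982²·sin(360°/24) = 309.46 mm²); the cube at (11.5, 3.5) (footprint 27×14) is included at this height (area 378.00 mm²); Taking the union: the 2 present regions are separate (no shared area or edge), so areas and boundary lengths simply add and each stays a separate island — area = 687.46 mm². Overall, the cross-section has 2 separate islands. Net area = 687.46 mm².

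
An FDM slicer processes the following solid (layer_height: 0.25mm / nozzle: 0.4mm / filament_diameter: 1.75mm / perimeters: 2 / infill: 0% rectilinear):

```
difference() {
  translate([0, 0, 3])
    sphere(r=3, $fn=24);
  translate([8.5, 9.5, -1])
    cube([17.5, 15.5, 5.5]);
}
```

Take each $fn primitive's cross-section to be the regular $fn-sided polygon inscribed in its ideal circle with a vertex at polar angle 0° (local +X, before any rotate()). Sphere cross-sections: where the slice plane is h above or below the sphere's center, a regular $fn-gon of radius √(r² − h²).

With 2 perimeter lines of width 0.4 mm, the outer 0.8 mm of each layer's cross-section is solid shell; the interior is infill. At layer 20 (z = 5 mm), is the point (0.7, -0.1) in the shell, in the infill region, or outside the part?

infill

At z = 5 mm: the r=3 sphere contributes a regular 24-gon of circumradius √(3²−2²) = 2.236; the cube at (8.5, 9.5) is absent (z outside [-1, 4.5]); After the difference (first − rest): none of the subtracted shapes is present at this height, so the r=3 sphere is unchanged — 1 connected region. Overall, the cross-section is a single solid region. The nearest boundary edge runs (2.16, -0.58)→(2.24, 0.00); distance from the point to it = 1.51 mm. The point is inside the cross-section and 1.51 mm from the nearest boundary — more than the 0.8 mm shell width (2 × 0.4), so it's in the infill interior.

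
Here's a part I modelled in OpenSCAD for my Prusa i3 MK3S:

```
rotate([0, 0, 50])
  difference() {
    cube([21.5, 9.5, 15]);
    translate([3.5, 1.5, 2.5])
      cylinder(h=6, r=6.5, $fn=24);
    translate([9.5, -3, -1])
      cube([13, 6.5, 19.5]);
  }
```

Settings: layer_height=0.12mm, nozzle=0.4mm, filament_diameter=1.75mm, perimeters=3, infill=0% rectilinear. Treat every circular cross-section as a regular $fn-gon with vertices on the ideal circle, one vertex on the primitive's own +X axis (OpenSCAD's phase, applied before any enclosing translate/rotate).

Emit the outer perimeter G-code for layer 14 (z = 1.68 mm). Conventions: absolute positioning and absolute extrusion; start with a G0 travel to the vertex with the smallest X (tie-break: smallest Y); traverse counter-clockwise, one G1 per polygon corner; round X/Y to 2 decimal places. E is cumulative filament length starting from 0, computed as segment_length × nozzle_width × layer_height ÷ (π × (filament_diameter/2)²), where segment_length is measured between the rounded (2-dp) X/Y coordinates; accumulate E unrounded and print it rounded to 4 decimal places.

G0 X-7.28 Y6.11 Z1.68
G1 X0.00 Y0.00 E0.1897
G1 X6.11 Y7.28 E0.3793
G1 X3.43 Y9.53 E0.4492
G1 X11.14 Y18.72 E0.6886
G1 X6.54 Y22.58 E0.8084
G1 X-7.28 Y6.11 E1.2374

At z = 1.68 mm: the 21.5×9.5 cube contributes its full rectangle; the cylinder at (3.5, 1.5) is not intersected at this z (z outside [2.5, 8.5]); the cube at (9.5, -3) is present — its section is the full 13×6.5 rectangle; After the difference (first − rest): starting from the 21.5×9.5 cube, the 13×6.5 cube at (9.5, -3) partially overlaps it — only the 42.00 mm² overlap (of its 84.50 mm²) is removed, clipping the outline — 1 connected region; (whole slice rotated 50° about Z — lengths, areas and connectivity unchanged). The outline is a single polygon with 6 vertices. Extrusion per mm of travel: 0.4 × 0.12 / (π × 0.875²) = 0.019956. Accumulating E over each segment gives final E = 1.2374.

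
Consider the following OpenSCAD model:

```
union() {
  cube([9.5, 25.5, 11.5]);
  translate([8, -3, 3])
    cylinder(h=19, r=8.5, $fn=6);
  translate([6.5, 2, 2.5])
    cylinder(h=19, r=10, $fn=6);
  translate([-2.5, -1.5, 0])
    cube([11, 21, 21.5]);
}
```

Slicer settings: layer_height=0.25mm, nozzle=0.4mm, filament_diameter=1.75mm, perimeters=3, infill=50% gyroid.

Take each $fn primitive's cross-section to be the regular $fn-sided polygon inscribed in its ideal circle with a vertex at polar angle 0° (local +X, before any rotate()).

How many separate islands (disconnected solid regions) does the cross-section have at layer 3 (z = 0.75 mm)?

At z = 0.75 mm: the cube is present — its section is the full 9.5×25.5 rectangle; the cylinder at (8, -3) is absent (z outside [3, 22]); the cylinder at (6.5, 2) is not intersected at this z (z outside [2.5, 21.5]); the 11×21 cube at (-2.5, -1.5) contributes its full rectangle; Merging all regions: the regions partially overlap (shared area 165.75 mm²), so overlapping operands fuse into one piece — 1 connected region. Overall, the cross-section is a single solid region. Island count = 1.

1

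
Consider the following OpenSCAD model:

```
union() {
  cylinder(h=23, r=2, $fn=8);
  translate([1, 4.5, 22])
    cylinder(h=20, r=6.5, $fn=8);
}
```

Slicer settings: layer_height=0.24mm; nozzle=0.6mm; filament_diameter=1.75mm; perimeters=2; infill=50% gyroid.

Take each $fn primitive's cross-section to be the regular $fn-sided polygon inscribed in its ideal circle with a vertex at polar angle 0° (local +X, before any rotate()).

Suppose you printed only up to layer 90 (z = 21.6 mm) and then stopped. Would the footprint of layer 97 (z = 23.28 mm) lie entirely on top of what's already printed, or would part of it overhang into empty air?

Compare the two slices. At z = 21.6: the cylinder: section is a regular 8-gon, circumradius r=2 (area = (8/2)·2.000²·sin(360°/8) = 11.31 mm²); the cylinder at (1, 4.5) is not intersected at this z (z outside [22, 42]); Taking the union: only the r=2 cylinder is present, so the union is just that shape — area = 11.31 mm². At z = 23.28: the cylinder is absent (z outside [0, 23]); the r=6.5 cylinder at (1, 4.5) gives a regular 8-gon of circumradius 6.5 (constant along its height) (area = (8/2)·6.500²·sin(360°/8) = 119.50 mm²); Combining (union): only the r=6.5 cylinder at (1, 4.5) is present, so the union is just that shape — area = 119.50 mm². Checking containment: at z = 23.28 the cross-section extends beyond the z = 21.6 cross-section by about 108.92 mm².

part overhangs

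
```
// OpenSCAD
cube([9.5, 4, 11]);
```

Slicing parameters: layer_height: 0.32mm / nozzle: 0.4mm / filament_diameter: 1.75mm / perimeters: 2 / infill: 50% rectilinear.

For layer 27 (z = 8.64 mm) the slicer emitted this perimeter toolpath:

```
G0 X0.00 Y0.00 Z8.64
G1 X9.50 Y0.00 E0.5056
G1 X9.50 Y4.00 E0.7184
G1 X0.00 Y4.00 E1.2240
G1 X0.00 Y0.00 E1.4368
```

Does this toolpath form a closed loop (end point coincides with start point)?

Start point (G0): (0.00, 0.00). End point (last G1): the path returns to the start — closed.

yes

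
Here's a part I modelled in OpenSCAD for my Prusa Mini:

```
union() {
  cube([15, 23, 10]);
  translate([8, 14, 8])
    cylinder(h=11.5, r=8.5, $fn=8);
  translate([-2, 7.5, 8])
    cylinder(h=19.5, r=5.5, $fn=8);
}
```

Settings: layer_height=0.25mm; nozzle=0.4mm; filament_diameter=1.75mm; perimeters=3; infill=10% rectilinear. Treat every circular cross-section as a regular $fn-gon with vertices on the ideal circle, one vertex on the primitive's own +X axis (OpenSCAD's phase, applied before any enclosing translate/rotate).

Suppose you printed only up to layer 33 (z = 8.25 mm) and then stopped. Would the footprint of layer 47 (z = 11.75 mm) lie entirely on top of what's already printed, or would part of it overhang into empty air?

Compare the two slices. At z = 8.25: the cube (footprint 15×23) is included at this height (area 345.00 mm²); the r=8.5 cylinder at (8, 14) contributes a regular 8-gon of circumradius 8.5 (area = (8/2)·8.500²·sin(360°/8) = 204.35 mm²); the cylinder at (-2, 7.5): section is a regular 8-gon, circumradius r=5.5 (area = (8/2)·5.500²·sin(360°/8) = 85.56 mm²); Merging all regions: the regions partially overlap — summed areas 634.91 mm² minus the doubly-counted overlap 220.76 mm² gives 414.16 mm² — area = 414.16 mm². At z = 11.75: the cube does not reach this height (z outside [0, 10]); the r=8.5 cylinder at (8, 14) gives a regular 8-gon of circumradius 8.5 (constant along its height) (area = (8/2)·8.500²·sin(360°/8) = 204.35 mm²); the r=5.5 cylinder at (-2, 7.5) gives a regular 8-gon of circumradius 5.5 (constant along its height) (area = (8/2)·5.500²·sin(360°/8) = 85.56 mm²); Merging all regions: the regions partially overlap — summed areas 289.91 mm² minus the doubly-counted overlap 5.29 mm² gives 284.62 mm² — area = 284.62 mm². Checking containment: the cross-section at z = 11.75 is a subset of the cross-section at z = 8.25.

entirely on top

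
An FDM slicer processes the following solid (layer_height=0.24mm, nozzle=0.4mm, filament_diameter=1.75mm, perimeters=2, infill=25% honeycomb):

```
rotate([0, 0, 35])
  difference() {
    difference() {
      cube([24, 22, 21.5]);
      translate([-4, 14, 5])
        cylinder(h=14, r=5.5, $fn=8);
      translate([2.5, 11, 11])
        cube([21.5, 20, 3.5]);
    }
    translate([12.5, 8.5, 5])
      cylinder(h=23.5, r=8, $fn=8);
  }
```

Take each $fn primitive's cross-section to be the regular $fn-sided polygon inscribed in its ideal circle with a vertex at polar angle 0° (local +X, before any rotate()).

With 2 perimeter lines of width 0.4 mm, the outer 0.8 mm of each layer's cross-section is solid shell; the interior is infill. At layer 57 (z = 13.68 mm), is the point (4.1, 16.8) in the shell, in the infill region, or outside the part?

At z = 13.68 mm: the cube (footprint 24×22) is included at this height; the r=5.5 cylinder at (-4, 14) contributes a regular 8-gon of circumradius 5.5; the cube at (2.5, 11) is present — its section is the full 21.5×20 rectangle; Subtracting the remaining from the first: starting from the 24×22 cube, the r=5.5 cylinder at (-4, 14) partially overlaps it — only the 5.43 mm² overlap (of its 85.56 mm²) is removed, clipping the outline; the 21.5×20 cube at (2.5, 11) partially overlaps it — only the 236.50 mm² overlap (of its 430.00 mm²) is removed, clipping the outline — 1 connected region; the cylinder at (12.5, 8.5): section is a regular 8-gon, circumradius r=8; Taking the first minus the rest: starting from that combined region, the r=8 cylinder at (12.5, 8.5) partially overlaps it — only the 127.92 mm² overlap (of its 181.02 mm²) is removed, clipping the outline — 1 connected region; (rotated 35° about Z; rotation is an isometry so areas/perimeters/island counts are preserved). Overall, the cross-section is a single solid region. Undo the 35° rotation: the query point maps to (12.995, 11.410) in the un-rotated model frame. The nearest boundary edge runs (20.50, 8.50)→(19.46, 11.00); distance from the point to it = 6.48 mm. The point is not inside any of the regions above, so it lies outside the cross-section (6.48 mm from the nearest boundary).

outside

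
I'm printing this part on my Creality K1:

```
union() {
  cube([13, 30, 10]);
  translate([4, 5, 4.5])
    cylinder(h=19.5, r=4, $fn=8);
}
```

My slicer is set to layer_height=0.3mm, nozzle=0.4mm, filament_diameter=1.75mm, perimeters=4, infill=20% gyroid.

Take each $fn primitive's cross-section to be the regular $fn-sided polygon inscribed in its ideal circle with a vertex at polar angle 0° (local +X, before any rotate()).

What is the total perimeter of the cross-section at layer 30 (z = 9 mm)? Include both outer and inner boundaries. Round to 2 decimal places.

86.00 mm

At z = 9 mm: the 13×30 cube contributes its full rectangle (perimeter 86.00 mm); the r=4 cylinder at (4, 5) gives a regular 8-gon of circumradius 4 (constant along its height) (perimeter = 2·8·4.000·sin(180°/8) = 24.49 mm); Taking the union: the r=4 cylinder at (4, 5) lies entirely inside the 13×30 cube, so the union is just the 13×30 cube — boundary = 86.00 mm. Overall, the cross-section is a single solid region. Total boundary length (outer) = 86.00 mm.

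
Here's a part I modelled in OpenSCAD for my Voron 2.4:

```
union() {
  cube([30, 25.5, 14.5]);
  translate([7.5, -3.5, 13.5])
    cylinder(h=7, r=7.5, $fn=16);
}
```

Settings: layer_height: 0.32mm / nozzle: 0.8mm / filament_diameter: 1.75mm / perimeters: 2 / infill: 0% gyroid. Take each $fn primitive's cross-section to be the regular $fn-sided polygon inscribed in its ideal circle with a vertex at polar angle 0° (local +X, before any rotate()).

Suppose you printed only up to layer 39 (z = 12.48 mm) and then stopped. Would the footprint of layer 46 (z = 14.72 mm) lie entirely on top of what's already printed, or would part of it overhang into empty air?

Compare the two slices. At z = 12.48: the cube (footprint 30×25.5) is included at this height (area 765.00 mm²); the cylinder at (7.5, -3.5) does not reach this height (z outside [13.5, 20.5]); Combining (union): only the 30×25.5 cube is present, so the union is just that shape — area = 765.00 mm². At z = 14.72: the cube is absent (z outside [0, 14.5]); the r=7.5 cylinder at (7.5, -3.5) gives a regular 16-gon of circumradius 7.5 (constant along its height) (area = (16/2)·7.500²·sin(360°/16) = 172.21 mm²); Merging all regions: only the r=7.5 cylinder at (7.5, -3.5) is present, so the union is just that shape — area = 172.21 mm². Checking containment: at z = 14.72 the cross-section extends beyond the z = 12.48 cross-section by about 135.98 mm².

part overhangs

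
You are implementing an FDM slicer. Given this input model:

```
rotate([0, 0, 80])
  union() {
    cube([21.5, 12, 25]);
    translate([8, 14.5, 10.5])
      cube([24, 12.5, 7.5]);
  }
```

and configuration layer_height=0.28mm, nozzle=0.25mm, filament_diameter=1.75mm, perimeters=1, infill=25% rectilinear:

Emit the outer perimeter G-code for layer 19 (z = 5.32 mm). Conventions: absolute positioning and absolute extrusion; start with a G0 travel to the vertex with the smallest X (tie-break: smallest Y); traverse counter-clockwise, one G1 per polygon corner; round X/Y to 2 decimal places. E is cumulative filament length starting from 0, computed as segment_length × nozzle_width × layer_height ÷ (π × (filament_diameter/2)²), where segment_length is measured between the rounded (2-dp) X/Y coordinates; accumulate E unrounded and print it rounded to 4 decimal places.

G0 X-11.82 Y2.08 Z5.32
G1 X0.00 Y0.00 E0.3493
G1 X3.73 Y21.17 E0.9749
G1 X-8.08 Y23.26 E1.3239
G1 X-11.82 Y2.08 E1.9498

At z = 5.32 mm: the cube (footprint 21.5×12) is included at this height; the cube at (8, 14.5) does not reach this height (z outside [10.5, 18]); Combining (union): only the 21.5×12 cube is present, so the union is just that shape — 1 connected region; (rotated 80° about Z; rotation is an isometry so areas/perimeters/island counts are preserved). The outline is a single polygon with 4 vertices. Extrusion per mm of travel: 0.25 × 0.28 / (π × 0.875²) = 0.029103. Accumulating E over each segment gives final E = 1.9498.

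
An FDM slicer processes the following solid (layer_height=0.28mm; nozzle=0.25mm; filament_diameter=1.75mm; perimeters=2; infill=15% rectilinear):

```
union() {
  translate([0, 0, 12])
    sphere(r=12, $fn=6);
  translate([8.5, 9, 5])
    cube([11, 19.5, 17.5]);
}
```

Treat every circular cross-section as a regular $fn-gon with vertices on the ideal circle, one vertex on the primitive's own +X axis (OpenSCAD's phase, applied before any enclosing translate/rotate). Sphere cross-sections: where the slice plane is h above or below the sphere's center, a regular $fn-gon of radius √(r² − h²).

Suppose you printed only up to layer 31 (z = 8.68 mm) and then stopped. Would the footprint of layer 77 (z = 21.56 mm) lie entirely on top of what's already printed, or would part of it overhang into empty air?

Compare the two slices. At z = 8.68: the r=12 sphere contributes a regular 6-gon of circumradius √(12²−3.32²) = 11.532 (area = (6/2)·11.532²·sin(360°/6) = 345.49 mm²); the cube at (8.5, 9) is present — its section is the full 11×19.5 rectangle (area 214.50 mm²); Merging all regions: the 2 present regions are separate (no shared area or edge), so areas and boundary lengths simply add and each stays a separate island — area = 559.99 mm². At z = 21.56: the sphere: section is a regular 6-gon, circumradius = √(r²−h²) = √(12²−9.56²) = 7.253 (area = (6/2)·7.253²·sin(360°/6) = 136.68 mm²); the 11×19.5 cube at (8.5, 9) contributes its full rectangle (area 214.50 mm²); Merging all regions: the 2 present regions are separate (no shared area or edge), so areas and boundary lengths simply add and each stays a separate island — area = 351.18 mm². Checking containment: the cross-section at z = 21.56 is a subset of the cross-section at z = 8.68.

entirely on top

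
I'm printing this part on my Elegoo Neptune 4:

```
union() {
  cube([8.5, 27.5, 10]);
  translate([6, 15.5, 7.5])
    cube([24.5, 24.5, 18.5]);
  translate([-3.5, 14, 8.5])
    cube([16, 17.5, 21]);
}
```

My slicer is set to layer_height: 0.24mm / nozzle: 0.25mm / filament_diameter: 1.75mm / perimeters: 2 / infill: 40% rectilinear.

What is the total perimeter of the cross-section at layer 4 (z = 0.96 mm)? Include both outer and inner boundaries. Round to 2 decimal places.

At z = 0.96 mm: the cube (footprint 8.5×27.5) is included at this height (perimeter 72.00 mm); the cube at (6, 15.5) is not intersected at this z (z outside [7.5, 26]); the cube at (-3.5, 14) is not intersected at this z (z outside [8.5, 29.5]); Combining (union): only the 8.5×27.5 cube is present, so the union is just that shape — boundary = 72.00 mm. Overall, the cross-section is a single solid region. Total boundary length (outer) = 72.00 mm.

72.00 mm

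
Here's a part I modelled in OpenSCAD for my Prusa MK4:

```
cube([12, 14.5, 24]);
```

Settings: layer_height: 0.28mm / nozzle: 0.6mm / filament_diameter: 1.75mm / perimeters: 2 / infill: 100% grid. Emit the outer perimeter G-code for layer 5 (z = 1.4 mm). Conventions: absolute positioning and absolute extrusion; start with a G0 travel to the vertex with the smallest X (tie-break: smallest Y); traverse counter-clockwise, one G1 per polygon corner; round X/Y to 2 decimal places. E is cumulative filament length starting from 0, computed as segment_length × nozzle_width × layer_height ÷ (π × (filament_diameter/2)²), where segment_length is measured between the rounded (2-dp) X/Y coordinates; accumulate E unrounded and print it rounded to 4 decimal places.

G0 X0.00 Y0.00 Z1.40
G1 X12.00 Y0.00 E0.8382
G1 X12.00 Y14.50 E1.8509
G1 X0.00 Y14.50 E2.6891
G1 X0.00 Y0.00 E3.7019

At z = 1.4 mm: the 12×14.5 cube contributes its full rectangle. The outline is a single polygon with 4 vertices. Extrusion per mm of travel: 0.6 × 0.28 / (π × 0.875²) = 0.069846. Accumulating E over each segment gives final E = 3.7019.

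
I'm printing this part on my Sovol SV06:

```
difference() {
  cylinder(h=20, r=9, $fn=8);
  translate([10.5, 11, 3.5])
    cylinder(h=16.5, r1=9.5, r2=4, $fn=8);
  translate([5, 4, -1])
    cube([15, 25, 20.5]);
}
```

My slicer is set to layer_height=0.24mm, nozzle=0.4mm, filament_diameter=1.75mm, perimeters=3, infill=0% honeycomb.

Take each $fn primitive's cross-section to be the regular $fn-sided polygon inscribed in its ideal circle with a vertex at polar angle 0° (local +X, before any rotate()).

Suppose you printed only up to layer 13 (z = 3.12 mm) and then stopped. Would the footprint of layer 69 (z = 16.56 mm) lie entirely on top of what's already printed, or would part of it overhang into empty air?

entirely on top

Compare the two slices. At z = 3.12: the r=9 cylinder gives a regular 8-gon of circumradius 9 (constant along its height) (area = (8/2)·9.000²·sin(360°/8) = 229.10 mm²); the cone at (10.5, 11) does not reach this height (z outside [3.5, 20]); the cube at (5, 4) (footprint 15×25) is included at this height (area 375.00 mm²); Subtracting the remaining from the first: starting from the r=9 cylinder (229.10 mm²), the 15×25 cube at (5, 4) partially overlaps it — only the 4.77 mm² overlap (of its 375.00 mm²) is removed, clipping the outline — area = 224.34 mm². At z = 16.56: the r=9 cylinder contributes a regular 8-gon of circumradius 9 (area = (8/2)·9.000²·sin(360°/8) = 229.10 mm²); the cone at (10.5, 11) contributes a regular 8-gon of circumradius 5.147 (interpolated between r1=9.5 and r2=4 at t=0.792) (area = (8/2)·5.147²·sin(360°/8) = 74.92 mm²); the 15×25 cube at (5, 4) contributes its full rectangle (area 375.00 mm²); After the difference (first − rest): starting from the r=9 cylinder (229.10 mm²), the cone at (10.5, 11) misses the remaining region (no effect); the 15×25 cube at (5, 4) partially overlaps it — only the 4.77 mm² overlap (of its 375.00 mm²) is removed, clipping the outline — area = 224.34 mm². Checking containment: the cross-section at z = 16.56 is a subset of the cross-section at z = 3.12.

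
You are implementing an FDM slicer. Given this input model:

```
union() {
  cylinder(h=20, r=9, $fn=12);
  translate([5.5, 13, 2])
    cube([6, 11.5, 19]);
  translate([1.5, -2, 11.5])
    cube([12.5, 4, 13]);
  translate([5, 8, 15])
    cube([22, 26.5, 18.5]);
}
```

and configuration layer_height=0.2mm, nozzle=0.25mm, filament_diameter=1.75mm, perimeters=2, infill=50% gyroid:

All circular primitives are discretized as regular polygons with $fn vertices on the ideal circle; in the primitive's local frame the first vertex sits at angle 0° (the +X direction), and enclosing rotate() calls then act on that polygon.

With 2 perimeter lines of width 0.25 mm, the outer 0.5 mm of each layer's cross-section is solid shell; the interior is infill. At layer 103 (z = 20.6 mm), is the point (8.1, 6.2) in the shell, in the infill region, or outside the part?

outside

At z = 20.6 mm: the cylinder does not reach this height (z outside [0, 20]); the 6×11.5 cube at (5.5, 13) contributes its full rectangle; the 12.5×4 cube at (1.5, -2) contributes its full rectangle; the cube at (5, 8) is present — its section is the full 22×26.5 rectangle; Combining (union): the regions partially overlap (shared area 69.00 mm²), so overlapping operands fuse into one piece — 2 connected regions. Overall, the cross-section has 2 separate islands. The nearest boundary edge runs (27.00, 8.00)→(5.00, 8.00); distance from the point to it = 1.80 mm. The point is not inside any of the regions above, so it lies outside the cross-section (1.80 mm from the nearest boundary).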